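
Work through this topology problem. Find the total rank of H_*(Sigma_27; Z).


For Sigma_27: b_0 = 1, b_1 = 2g = 54, b_2 = 1.
Total = 1 + 54 + 1 = 56

56


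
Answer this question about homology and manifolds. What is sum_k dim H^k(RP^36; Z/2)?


H^k(RP^36; Z/2) = Z/2 for each 0 <= k <= 36.
Total dimension = 36 + 1 = 37

37


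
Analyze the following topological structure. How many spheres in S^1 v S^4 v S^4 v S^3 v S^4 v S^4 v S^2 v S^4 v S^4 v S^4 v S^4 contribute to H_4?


For a wedge of spheres, H_k (k>0) is free on one generator per sphere of dimension k.
Spheres of dimension 4: count = 8.
b_4 = 8

8


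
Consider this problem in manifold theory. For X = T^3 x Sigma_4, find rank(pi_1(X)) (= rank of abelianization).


pi_1(A x B) = pi_1(A) x pi_1(B); rank of abelianization = b_1.
b_1(T^3) = 3, b_1(Sigma_4) = 2*4 = 8.
b_1(product) = 3 + 8 = 11

11


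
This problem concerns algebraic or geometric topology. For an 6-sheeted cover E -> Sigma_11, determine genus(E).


For an n-sheeted cover: chi(E) = n * chi(B).
chi(Sigma_11) = 2 - 2*11 = -20.
chi(E) = 6 * (-20) = -120.
genus(E) = (2 - chi(E))/2 = (2 - (-120))/2 = 122/2 = 61

61


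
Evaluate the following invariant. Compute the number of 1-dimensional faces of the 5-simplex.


Delta^5 has 5+1 vertices. A 1-face is a choice of 1+1 vertices.
f_1 = C(5+1, 1+1) = C(6,2) = 15

15


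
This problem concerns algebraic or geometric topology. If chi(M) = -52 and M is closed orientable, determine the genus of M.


chi = 2 - 2g for closed orientable surfaces.
-52 = 2 - 2g
2g = 2 - (-52) = 54
g = 27

27


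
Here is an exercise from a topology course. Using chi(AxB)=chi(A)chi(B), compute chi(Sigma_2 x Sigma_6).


chi(Sigma_2) = 2 - 2*2 = -2
chi(Sigma_6) = 2 - 2*6 = -10
chi(product) = (-2) * (-10) = 20

20


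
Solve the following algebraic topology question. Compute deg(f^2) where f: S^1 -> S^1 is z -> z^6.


deg(f) = 6. Degree is multiplicative: deg(f^2) = (deg f)^2.
deg(f^2) = (6)^2 = 36

36


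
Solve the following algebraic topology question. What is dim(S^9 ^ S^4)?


S^m ^ S^n = S^{m+n}.
k = 9 + 4 = 13

13


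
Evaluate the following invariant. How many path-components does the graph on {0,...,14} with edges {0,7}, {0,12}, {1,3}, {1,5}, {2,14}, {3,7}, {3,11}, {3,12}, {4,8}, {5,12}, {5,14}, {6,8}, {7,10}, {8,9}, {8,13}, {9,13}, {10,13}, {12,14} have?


Run DFS/union-find over 15 vertices.
V = 15, E = 18.
Number of components = 1

1


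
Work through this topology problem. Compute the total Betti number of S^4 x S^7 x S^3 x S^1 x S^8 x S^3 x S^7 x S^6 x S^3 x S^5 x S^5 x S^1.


Total Betti number is multiplicative under products.
Each S^d (d>=1) has total Betti number 2.
There are 12 sphere factors.
Total = 2^12 = 4096

4096


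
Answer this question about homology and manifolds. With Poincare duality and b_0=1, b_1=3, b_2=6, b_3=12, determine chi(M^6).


By Poincare duality b_k = b_{6-k}, so full Betti numbers: b_0=1, b_1=3, b_2=6, b_3=12, b_4=6, b_5=3, b_6=1.
chi = sum (-1)^k b_k = -4

-4


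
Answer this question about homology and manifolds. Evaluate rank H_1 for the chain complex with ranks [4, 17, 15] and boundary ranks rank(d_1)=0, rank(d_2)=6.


rank H_k = rank(ker d_k) - rank(im d_{k+1}).
rank(ker d_1) = rank(C_1) - rank(d_1) = 17 - 0 = 17.
rank(im d_{1+1}) = 6.
rank H_1 = 17 - 6 = 11

11


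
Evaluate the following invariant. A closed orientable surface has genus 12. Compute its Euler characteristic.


For a closed orientable surface of genus g: chi = 2 - 2g.
Here g = 12.
chi = 2 - 2*12 = 2 - 24 = -22

-22


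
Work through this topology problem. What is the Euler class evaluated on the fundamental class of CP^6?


For any closed oriented manifold, <e(TM),[M]> = chi(M).
chi(CP^6) = 6+1 = 7

7


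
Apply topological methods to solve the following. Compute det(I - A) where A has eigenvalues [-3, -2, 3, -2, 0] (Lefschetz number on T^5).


For a torus self-map: L(f) = det(I - A) where A acts on H_1.
L(f) = (1--3) * (1--2) * (1-3) * (1--2) * (1-0) = 4 * 3 * -2 * 3 * 1 = -72

-72


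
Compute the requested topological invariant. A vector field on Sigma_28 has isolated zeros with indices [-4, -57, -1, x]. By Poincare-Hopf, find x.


Poincare-Hopf: sum of indices = chi(M).
chi(Sigma_28) = 2 - 2*28 = -54.
Sum of known indices = -62.
x = chi - (sum known) = -54 - (-62) = 8

8


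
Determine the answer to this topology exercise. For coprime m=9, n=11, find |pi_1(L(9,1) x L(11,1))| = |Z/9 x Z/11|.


pi_1(X x Y) = pi_1(X) x pi_1(Y).
pi_1(L(9,1)) = Z/9, pi_1(L(11,1)) = Z/11.
|Z/9 x Z/11| = 9 * 11 = 99

99


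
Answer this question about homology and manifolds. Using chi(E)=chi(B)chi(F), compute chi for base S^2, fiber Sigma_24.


chi(S^2) = 2 (n even), chi(Sigma_24) = 2 - 2*24 = -46.
chi(E) = 2 * (-46) = -92

-92


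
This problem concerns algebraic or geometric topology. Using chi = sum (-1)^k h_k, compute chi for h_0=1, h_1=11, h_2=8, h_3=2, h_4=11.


Handles of index k contribute (-1)^k to chi (same as CW cells).
chi = (1) + (-11) + (8) + (-2) + (11) = 7

7


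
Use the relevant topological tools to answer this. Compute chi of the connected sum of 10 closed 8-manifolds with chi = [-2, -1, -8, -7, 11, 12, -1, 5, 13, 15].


For n-manifolds: chi(A#B) = chi(A) + chi(B) - chi(S^8).
chi(S^8) = 1 + (-1)^8 = 2.
chi(#) = (sum chi_i) - (10-1)*chi(S^8) = 37 - 9*2 = 19

19


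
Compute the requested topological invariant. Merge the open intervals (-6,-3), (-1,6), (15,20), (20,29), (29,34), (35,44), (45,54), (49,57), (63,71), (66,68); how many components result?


Sort and merge overlapping open intervals.
Merged: (-6,-3), (-1,6), (15,20), (20,29), (29,34), (35,44), (45,57), (63,71).
Number of components = 8

8


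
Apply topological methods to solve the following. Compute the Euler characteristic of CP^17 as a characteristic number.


For any closed oriented manifold, <e(TM),[M]> = chi(M).
chi(CP^17) = 17+1 = 18

18


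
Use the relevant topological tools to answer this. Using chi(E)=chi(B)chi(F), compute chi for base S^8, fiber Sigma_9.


chi(S^8) = 2 (n even), chi(Sigma_9) = 2 - 2*9 = -16.
chi(E) = 2 * (-16) = -32

-32


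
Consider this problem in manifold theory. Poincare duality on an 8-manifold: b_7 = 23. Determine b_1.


Poincare duality for closed orientable n-manifolds: b_k = b_{n-k}.
Here n = 8, so b_1 = b_7 = 23

23


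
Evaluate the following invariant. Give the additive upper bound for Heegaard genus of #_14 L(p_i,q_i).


Heegaard genus satisfies g(A#B) <= g(A) + g(B).
Each lens space has g = 1.
Upper bound: 14 * 1 = 14

14


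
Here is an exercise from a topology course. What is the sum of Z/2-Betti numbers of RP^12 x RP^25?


dim H^*(RP^n; Z/2) = n+1 (one Z/2 in each degree 0..n).
Total Betti number is multiplicative.
Total = (12+1) * (25+1) = 13 * 26 = 338

338


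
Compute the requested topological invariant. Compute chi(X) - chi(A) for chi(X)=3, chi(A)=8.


Relative Euler characteristic: chi(X, A) = chi(X) - chi(A).
= 3 - (8) = -5

-5


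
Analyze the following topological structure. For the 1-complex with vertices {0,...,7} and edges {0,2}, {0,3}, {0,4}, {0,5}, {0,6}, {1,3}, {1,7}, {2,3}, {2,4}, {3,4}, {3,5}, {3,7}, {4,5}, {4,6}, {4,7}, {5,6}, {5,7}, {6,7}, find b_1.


b_1 = E - V + (number of components).
E = 18, V = 8, components = 1.
b_1 = 18 - 8 + 1 = 11

11


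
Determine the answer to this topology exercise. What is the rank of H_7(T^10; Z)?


By the Kunneth formula, b_k(T^n) = C(n,k).
b_7(T^10) = C(10,7).
C(10,7) = 10!/(7!*3!) = 120

120


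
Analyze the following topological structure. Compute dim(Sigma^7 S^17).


Each suspension raises dimension by 1: Sigma S^n = S^{n+1}.
Sigma^7 S^17 = S^{17+7} = S^24

24


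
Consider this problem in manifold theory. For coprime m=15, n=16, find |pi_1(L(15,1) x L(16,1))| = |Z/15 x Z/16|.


pi_1(X x Y) = pi_1(X) x pi_1(Y).
pi_1(L(15,1)) = Z/15, pi_1(L(16,1)) = Z/16.
|Z/15 x Z/16| = 15 * 16 = 240

240


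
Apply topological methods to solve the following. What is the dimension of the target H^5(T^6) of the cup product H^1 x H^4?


Cup product: H^p x H^q -> H^{p+q}; here p+q = 1+4 = 5.
rank H^k(T^n) = C(n,k).
C(6,5) = 6

6


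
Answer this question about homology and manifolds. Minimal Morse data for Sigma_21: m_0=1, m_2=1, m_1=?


A perfect Morse function has m_k = b_k.
For Sigma_21: b_0=1, b_1=2g=42, b_2=1.
Saddles m_1 = 2g = 42

42


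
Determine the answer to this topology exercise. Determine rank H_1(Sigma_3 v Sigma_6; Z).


For a wedge: H_1(A v B) = H_1(A) + H_1(B).
b_1(Sigma_3) = 6, b_1(Sigma_6) = 12.
b_1 = 6 + 12 = 18

18


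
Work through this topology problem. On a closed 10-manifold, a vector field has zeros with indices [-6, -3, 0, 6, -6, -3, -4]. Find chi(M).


Poincare-Hopf: chi(M) = sum of indices of zeros.
chi = (-6) + (-3) + (0) + (6) + (-6) + (-3) + (-4) = -16

-16


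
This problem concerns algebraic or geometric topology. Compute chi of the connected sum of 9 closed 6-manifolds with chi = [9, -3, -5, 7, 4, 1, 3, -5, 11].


For n-manifolds: chi(A#B) = chi(A) + chi(B) - chi(S^6).
chi(S^6) = 1 + (-1)^6 = 2.
chi(#) = (sum chi_i) - (9-1)*chi(S^6) = 22 - 8*2 = 6

6


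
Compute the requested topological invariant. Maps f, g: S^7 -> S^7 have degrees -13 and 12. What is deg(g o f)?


Degree is multiplicative under composition: deg(g o f) = deg(g) * deg(f).
= 12 * -13 = -156

-156


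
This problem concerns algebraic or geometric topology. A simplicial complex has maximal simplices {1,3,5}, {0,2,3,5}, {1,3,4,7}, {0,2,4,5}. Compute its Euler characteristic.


Enumerate all faces; f-vector: f_0=7, f_1=16, f_2=12, f_3=3.
chi = sum (-1)^k f_k = 0

0


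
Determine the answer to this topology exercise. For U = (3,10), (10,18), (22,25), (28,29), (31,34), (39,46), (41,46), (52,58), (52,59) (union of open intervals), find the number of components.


Sort and merge overlapping open intervals.
Merged: (3,10), (10,18), (22,25), (28,29), (31,34), (39,46), (52,59).
Number of components = 7

7


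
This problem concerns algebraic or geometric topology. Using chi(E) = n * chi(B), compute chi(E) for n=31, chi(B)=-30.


For a finite covering: chi(E) = (number of sheets) * chi(B).
chi(E) = 31 * (-30) = -930

-930


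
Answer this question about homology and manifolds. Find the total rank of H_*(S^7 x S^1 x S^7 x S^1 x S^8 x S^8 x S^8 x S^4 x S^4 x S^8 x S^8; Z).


Total Betti number is multiplicative under products.
Each S^d (d>=1) has total Betti number 2.
There are 11 sphere factors.
Total = 2^11 = 2048

2048


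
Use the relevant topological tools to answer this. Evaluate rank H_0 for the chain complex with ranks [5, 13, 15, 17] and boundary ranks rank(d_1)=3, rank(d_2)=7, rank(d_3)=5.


rank H_k = rank(ker d_k) - rank(im d_{k+1}).
rank(ker d_0) = rank(C_0) - rank(d_0) = 5 - 0 = 5.
rank(im d_{0+1}) = 3.
rank H_0 = 5 - 3 = 2

2


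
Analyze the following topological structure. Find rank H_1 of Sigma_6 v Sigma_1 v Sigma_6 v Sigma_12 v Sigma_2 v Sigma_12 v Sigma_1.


For a wedge X v Y: reduced H_k(X v Y) = H_k(X) + H_k(Y).
Each Sigma_g contributes b_1 = 2g.
b_1 = 12 + 2 + 12 + 24 + 4 + 24 + 2 = 80

80


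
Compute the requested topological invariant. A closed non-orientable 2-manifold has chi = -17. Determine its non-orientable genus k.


chi = 2 - k for closed non-orientable surfaces with k crosscaps.
-17 = 2 - k
k = 2 - (-17) = 19

19


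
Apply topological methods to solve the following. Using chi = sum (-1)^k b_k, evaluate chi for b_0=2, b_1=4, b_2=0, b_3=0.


chi = sum_k (-1)^k b_k.
= (2) + (-4) + (0) + (0)
= -2

-2


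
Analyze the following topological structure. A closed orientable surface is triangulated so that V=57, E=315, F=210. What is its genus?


chi = V - E + F = 57 - 315 + 210 = -48
For orientable closed surface: chi = 2 - 2g, so g = (2 - chi)/2.
g = (2 - (-48)) / 2 = 50 / 2 = 25

25


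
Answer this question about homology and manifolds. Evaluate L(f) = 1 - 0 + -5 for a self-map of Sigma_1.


L(f) = tr(f_0*) - tr(f_1*) + tr(f_2*).
= 1 - (0) + (-5)
= -4

-4


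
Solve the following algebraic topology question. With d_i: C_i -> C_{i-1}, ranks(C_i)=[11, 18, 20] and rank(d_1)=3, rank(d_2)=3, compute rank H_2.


rank H_k = rank(ker d_k) - rank(im d_{k+1}).
rank(ker d_2) = rank(C_2) - rank(d_2) = 20 - 3 = 17.
rank(im d_{2+1}) = 0.
rank H_2 = 17 - 0 = 17

17


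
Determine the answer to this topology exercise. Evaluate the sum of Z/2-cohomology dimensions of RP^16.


H^k(RP^16; Z/2) = Z/2 for each 0 <= k <= 16.
Total dimension = 16 + 1 = 17

17


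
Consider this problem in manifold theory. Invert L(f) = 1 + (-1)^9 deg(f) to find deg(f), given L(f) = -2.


L(f) = 1 + (-1)^9 deg(f) on S^9.
-2 = 1 + (-1)^9 * deg(f)
(-1)^9 * deg(f) = -3
deg(f) = 3

3


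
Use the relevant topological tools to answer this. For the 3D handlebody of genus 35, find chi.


A genus-g handlebody deformation retracts to a wedge of g circles.
chi(vee_g S^1) = 1 - g.
chi(H_35) = 1 - 35 = -34

-34


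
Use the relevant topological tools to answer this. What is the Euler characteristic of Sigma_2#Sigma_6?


chi(Sigma_2) = 2 - 2*2 = -2
chi(Sigma_6) = 2 - 2*6 = -10
For surfaces: chi(A#B) = chi(A) + chi(B) - 2.
chi = -2 + -10 - 2 = -14

-14


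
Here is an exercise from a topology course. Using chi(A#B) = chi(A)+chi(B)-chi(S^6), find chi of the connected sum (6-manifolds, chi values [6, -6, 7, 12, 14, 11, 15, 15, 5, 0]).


For n-manifolds: chi(A#B) = chi(A) + chi(B) - chi(S^6).
chi(S^6) = 1 + (-1)^6 = 2.
chi(#) = (sum chi_i) - (10-1)*chi(S^6) = 79 - 9*2 = 61

61


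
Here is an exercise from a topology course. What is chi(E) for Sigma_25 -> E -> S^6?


chi(S^6) = 2 (n even), chi(Sigma_25) = 2 - 2*25 = -48.
chi(E) = 2 * (-48) = -96

-96


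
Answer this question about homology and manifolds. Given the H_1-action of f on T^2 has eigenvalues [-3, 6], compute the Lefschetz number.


For a torus self-map: L(f) = det(I - A) where A acts on H_1.
L(f) = (1--3) * (1-6) = 4 * -5 = -20

-20


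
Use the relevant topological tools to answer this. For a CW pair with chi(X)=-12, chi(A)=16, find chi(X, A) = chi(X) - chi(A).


Relative Euler characteristic: chi(X, A) = chi(X) - chi(A).
= -12 - (16) = -28

-28


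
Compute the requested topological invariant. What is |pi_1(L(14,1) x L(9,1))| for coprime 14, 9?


pi_1(X x Y) = pi_1(X) x pi_1(Y).
pi_1(L(14,1)) = Z/14, pi_1(L(9,1)) = Z/9.
|Z/14 x Z/9| = 14 * 9 = 126

126


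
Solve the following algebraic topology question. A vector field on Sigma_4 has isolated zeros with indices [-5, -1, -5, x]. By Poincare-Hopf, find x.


Poincare-Hopf: sum of indices = chi(M).
chi(Sigma_4) = 2 - 2*4 = -6.
Sum of known indices = -11.
x = chi - (sum known) = -6 - (-11) = 5

5


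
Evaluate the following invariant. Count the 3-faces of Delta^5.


Delta^5 has 5+1 vertices. A 3-face is a choice of 3+1 vertices.
f_3 = C(5+1, 3+1) = C(6,4) = 15

15


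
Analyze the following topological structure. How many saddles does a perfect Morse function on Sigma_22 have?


A perfect Morse function has m_k = b_k.
For Sigma_22: b_0=1, b_1=2g=44, b_2=1.
Saddles m_1 = 2g = 44

44


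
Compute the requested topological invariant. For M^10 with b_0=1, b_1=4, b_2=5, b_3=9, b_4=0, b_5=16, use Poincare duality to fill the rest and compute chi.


By Poincare duality b_k = b_{10-k}, so full Betti numbers: b_0=1, b_1=4, b_2=5, b_3=9, b_4=0, b_5=16, b_6=0, b_7=9, b_8=5, b_9=4, b_10=1.
chi = sum (-1)^k b_k = -30

-30


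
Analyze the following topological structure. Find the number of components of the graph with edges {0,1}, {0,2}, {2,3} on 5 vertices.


Run DFS/union-find over 5 vertices.
V = 5, E = 3.
Number of components = 2

2


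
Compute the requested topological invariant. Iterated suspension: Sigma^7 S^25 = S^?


Each suspension raises dimension by 1: Sigma S^n = S^{n+1}.
Sigma^7 S^25 = S^{25+7} = S^32

32


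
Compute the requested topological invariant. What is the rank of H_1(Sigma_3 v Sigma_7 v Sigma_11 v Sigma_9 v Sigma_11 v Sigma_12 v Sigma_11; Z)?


For a wedge X v Y: reduced H_k(X v Y) = H_k(X) + H_k(Y).
Each Sigma_g contributes b_1 = 2g.
b_1 = 6 + 14 + 22 + 18 + 22 + 24 + 22 = 128

128


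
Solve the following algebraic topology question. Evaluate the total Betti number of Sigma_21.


For Sigma_21: b_0 = 1, b_1 = 2g = 42, b_2 = 1.
Total = 1 + 42 + 1 = 44

44


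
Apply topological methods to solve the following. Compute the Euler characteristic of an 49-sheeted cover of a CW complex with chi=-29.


For a finite covering: chi(E) = (number of sheets) * chi(B).
chi(E) = 49 * (-29) = -1421

-1421


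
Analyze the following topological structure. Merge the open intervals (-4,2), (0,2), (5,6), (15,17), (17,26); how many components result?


Sort and merge overlapping open intervals.
Merged: (-4,2), (5,6), (15,17), (17,26).
Number of components = 4

4


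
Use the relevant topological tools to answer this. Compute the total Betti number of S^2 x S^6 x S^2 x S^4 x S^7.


Total Betti number is multiplicative under products.
Each S^d (d>=1) has total Betti number 2.
There are 5 sphere factors.
Total = 2^5 = 32

32


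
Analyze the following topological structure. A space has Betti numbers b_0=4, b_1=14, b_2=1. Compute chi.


chi = sum_k (-1)^k b_k.
= (4) + (-14) + (1)
= -9

-9


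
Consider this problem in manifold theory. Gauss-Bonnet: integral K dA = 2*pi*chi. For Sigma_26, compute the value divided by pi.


Gauss-Bonnet: integral K dA = 2*pi*chi(M).
chi(Sigma_26) = 2 - 2*26 = -50.
(integral K dA)/pi = 2*chi = 2*(-50) = -100

-100


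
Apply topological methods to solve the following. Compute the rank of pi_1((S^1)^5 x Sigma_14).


pi_1(A x B) = pi_1(A) x pi_1(B); rank of abelianization = b_1.
b_1(T^5) = 5, b_1(Sigma_14) = 2*14 = 28.
b_1(product) = 5 + 28 = 33

33


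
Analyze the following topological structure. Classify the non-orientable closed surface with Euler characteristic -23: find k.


chi = 2 - k for closed non-orientable surfaces with k crosscaps.
-23 = 2 - k
k = 2 - (-23) = 25

25


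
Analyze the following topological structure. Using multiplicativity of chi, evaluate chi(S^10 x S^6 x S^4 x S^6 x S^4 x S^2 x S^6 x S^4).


chi is multiplicative: chi(X x Y) = chi(X) chi(Y).
Each even-dim sphere has chi = 2. There are 8 factors.
chi = 2^8 = 256

256


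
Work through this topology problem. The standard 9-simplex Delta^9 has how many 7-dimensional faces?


Delta^9 has 9+1 vertices. A 7-face is a choice of 7+1 vertices.
f_7 = C(9+1, 7+1) = C(10,8) = 45

45


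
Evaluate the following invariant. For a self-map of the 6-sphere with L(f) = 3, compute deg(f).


L(f) = 1 + (-1)^6 deg(f) on S^6.
3 = 1 + (-1)^6 * deg(f)
(-1)^6 * deg(f) = 2
deg(f) = 2

2


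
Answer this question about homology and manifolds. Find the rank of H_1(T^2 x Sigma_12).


pi_1(A x B) = pi_1(A) x pi_1(B); rank of abelianization = b_1.
b_1(T^2) = 2, b_1(Sigma_12) = 2*12 = 24.
b_1(product) = 2 + 24 = 26

26


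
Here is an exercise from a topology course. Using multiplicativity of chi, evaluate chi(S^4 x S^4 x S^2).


chi is multiplicative: chi(X x Y) = chi(X) chi(Y).
Each even-dim sphere has chi = 2. There are 3 factors.
chi = 2^3 = 8

8


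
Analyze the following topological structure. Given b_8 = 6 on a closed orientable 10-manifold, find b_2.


Poincare duality for closed orientable n-manifolds: b_k = b_{n-k}.
Here n = 10, so b_2 = b_8 = 6

6


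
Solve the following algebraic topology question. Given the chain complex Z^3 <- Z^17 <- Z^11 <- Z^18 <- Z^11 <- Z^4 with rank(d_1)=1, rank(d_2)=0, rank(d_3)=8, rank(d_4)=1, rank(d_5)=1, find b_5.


rank H_k = rank(ker d_k) - rank(im d_{k+1}).
rank(ker d_5) = rank(C_5) - rank(d_5) = 4 - 1 = 3.
rank(im d_{5+1}) = 0.
rank H_5 = 3 - 0 = 3

3


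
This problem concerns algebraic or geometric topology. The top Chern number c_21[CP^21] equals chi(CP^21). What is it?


For any closed oriented manifold, <e(TM),[M]> = chi(M).
chi(CP^21) = 21+1 = 22

22


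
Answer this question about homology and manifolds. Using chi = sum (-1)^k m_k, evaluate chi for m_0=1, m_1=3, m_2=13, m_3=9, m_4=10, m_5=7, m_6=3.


Morse theory: chi(M) = sum_k (-1)^k m_k where m_k = #(index-k critical points).
= (1) + (-3) + (13) + (-9) + (10) + (-7) + (3) = 8

8


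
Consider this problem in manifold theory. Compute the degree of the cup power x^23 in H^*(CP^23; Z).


|x| = 2 in H^*(CP^n).
|x^23| = 23 * |x| = 23 * 2 = 46

46


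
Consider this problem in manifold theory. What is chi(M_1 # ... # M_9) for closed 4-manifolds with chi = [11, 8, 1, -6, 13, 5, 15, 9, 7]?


For n-manifolds: chi(A#B) = chi(A) + chi(B) - chi(S^4).
chi(S^4) = 1 + (-1)^4 = 2.
chi(#) = (sum chi_i) - (9-1)*chi(S^4) = 63 - 8*2 = 47

47


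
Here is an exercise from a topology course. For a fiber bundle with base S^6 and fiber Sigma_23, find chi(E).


chi(S^6) = 2 (n even), chi(Sigma_23) = 2 - 2*23 = -44.
chi(E) = 2 * (-44) = -88

-88


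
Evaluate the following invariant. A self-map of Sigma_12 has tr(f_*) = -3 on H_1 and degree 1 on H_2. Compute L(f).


L(f) = tr(f_0*) - tr(f_1*) + tr(f_2*).
= 1 - (-3) + (1)
= 5

5


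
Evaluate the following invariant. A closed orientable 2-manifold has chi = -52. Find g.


chi = 2 - 2g for closed orientable surfaces.
-52 = 2 - 2g
2g = 2 - (-52) = 54
g = 27

27


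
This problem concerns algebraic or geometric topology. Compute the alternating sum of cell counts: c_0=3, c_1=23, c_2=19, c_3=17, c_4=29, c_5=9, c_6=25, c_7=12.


chi = sum_k (-1)^k c_k.
= (-1)^0*3 + (-1)^1*23 + (-1)^2*19 + (-1)^3*17 + (-1)^4*29 + (-1)^5*9 + (-1)^6*25 + (-1)^7*12
= (3) + (-23) + (19) + (-17) + (29) + (-9) + (25) + (-12)
= 15

15


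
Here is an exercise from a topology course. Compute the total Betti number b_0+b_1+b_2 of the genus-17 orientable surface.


For Sigma_17: b_0 = 1, b_1 = 2g = 34, b_2 = 1.
Total = 1 + 34 + 1 = 36

36


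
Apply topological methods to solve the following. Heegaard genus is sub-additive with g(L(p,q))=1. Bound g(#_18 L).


Heegaard genus satisfies g(A#B) <= g(A) + g(B).
Each lens space has g = 1.
Upper bound: 18 * 1 = 18

18


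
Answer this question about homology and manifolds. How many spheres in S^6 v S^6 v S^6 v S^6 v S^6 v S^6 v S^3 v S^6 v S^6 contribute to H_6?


For a wedge of spheres, H_k (k>0) is free on one generator per sphere of dimension k.
Spheres of dimension 6: count = 8.
b_6 = 8

8


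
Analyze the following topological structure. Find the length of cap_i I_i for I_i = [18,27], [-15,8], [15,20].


Intersection = [max(a_i), min(b_i)] = [18, 8].
Since 18 > 8, the intersection is empty.
Length = 0

0


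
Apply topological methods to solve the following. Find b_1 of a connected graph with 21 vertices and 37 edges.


For a connected graph: rank(pi_1) = b_1 = E - V + 1 = 1 - chi.
chi = V - E = 21 - 37 = -16.
rank = 1 - (-16) = 37 - 21 + 1 = 17

17


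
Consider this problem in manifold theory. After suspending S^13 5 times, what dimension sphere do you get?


Each suspension raises dimension by 1: Sigma S^n = S^{n+1}.
Sigma^5 S^13 = S^{13+5} = S^18

18


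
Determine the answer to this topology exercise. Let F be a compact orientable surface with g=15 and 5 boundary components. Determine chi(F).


For a compact orientable surface with genus g and b boundary components: chi = 2 - 2g - b.
chi = 2 - 2*15 - 5 = 2 - 30 - 5 = -33

-33


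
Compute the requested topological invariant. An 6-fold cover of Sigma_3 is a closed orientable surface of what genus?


For an n-sheeted cover: chi(E) = n * chi(B).
chi(Sigma_3) = 2 - 2*3 = -4.
chi(E) = 6 * (-4) = -24.
genus(E) = (2 - chi(E))/2 = (2 - (-24))/2 = 26/2 = 13

13


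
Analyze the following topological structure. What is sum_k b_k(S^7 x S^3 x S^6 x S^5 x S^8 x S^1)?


Total Betti number is multiplicative under products.
Each S^d (d>=1) has total Betti number 2.
There are 6 sphere factors.
Total = 2^6 = 64

64


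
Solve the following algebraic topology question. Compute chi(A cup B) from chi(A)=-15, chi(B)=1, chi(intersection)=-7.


chi(A cup B) = chi(A) + chi(B) - chi(A cap B)
= -15 + (1) - (-7)
= -7

-7


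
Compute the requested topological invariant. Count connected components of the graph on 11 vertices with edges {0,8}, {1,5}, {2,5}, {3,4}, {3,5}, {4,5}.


Run DFS/union-find over 11 vertices.
V = 11, E = 6.
Number of components = 6

6


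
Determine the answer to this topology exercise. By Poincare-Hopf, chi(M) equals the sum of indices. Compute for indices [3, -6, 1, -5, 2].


Poincare-Hopf: chi(M) = sum of indices of zeros.
chi = (3) + (-6) + (1) + (-5) + (2) = -5

-5


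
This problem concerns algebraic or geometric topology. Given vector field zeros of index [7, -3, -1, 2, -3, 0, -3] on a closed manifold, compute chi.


Poincare-Hopf: chi(M) = sum of indices of zeros.
chi = (7) + (-3) + (-1) + (2) + (-3) + (0) + (-3) = -1

-1


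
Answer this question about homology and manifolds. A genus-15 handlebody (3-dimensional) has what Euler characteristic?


A genus-g handlebody deformation retracts to a wedge of g circles.
chi(vee_g S^1) = 1 - g.
chi(H_15) = 1 - 15 = -14

-14


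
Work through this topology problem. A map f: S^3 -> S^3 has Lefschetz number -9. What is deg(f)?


L(f) = 1 + (-1)^3 deg(f) on S^3.
-9 = 1 + (-1)^3 * deg(f)
(-1)^3 * deg(f) = -10
deg(f) = 10

10


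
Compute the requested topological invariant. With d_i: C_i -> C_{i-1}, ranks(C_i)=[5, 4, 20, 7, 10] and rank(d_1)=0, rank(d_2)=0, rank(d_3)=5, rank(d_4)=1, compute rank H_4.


rank H_k = rank(ker d_k) - rank(im d_{k+1}).
rank(ker d_4) = rank(C_4) - rank(d_4) = 10 - 1 = 9.
rank(im d_{4+1}) = 0.
rank H_4 = 9 - 0 = 9

9


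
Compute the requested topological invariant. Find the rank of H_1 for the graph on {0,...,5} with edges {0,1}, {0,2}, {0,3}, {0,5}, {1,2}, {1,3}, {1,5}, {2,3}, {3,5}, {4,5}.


b_1 = E - V + (number of components).
E = 10, V = 6, components = 1.
b_1 = 10 - 6 + 1 = 5

5


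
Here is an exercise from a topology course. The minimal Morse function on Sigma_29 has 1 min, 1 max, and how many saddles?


A perfect Morse function has m_k = b_k.
For Sigma_29: b_0=1, b_1=2g=58, b_2=1.
Saddles m_1 = 2g = 58

58


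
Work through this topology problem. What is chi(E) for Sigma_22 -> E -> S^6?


chi(S^6) = 2 (n even), chi(Sigma_22) = 2 - 2*22 = -42.
chi(E) = 2 * (-42) = -84

-84


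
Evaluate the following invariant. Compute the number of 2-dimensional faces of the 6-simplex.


Delta^6 has 6+1 vertices. A 2-face is a choice of 2+1 vertices.
f_2 = C(6+1, 2+1) = C(7,3) = 35

35


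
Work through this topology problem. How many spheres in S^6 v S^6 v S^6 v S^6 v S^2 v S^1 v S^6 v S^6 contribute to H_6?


For a wedge of spheres, H_k (k>0) is free on one generator per sphere of dimension k.
Spheres of dimension 6: count = 6.
b_6 = 6

6


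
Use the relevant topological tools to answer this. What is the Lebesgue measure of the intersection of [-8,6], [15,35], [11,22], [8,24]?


Intersection = [max(a_i), min(b_i)] = [15, 6].
Since 15 > 6, the intersection is empty.
Length = 0

0


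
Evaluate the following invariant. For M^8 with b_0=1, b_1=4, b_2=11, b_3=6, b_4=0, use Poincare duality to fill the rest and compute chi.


By Poincare duality b_k = b_{8-k}, so full Betti numbers: b_0=1, b_1=4, b_2=11, b_3=6, b_4=0, b_5=6, b_6=11, b_7=4, b_8=1.
chi = sum (-1)^k b_k = 4

4


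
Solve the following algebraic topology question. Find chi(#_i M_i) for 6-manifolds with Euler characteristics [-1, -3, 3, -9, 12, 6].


For n-manifolds: chi(A#B) = chi(A) + chi(B) - chi(S^6).
chi(S^6) = 1 + (-1)^6 = 2.
chi(#) = (sum chi_i) - (6-1)*chi(S^6) = 8 - 5*2 = -2

-2


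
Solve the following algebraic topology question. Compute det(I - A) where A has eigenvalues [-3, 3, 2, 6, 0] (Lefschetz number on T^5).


For a torus self-map: L(f) = det(I - A) where A acts on H_1.
L(f) = (1--3) * (1-3) * (1-2) * (1-6) * (1-0) = 4 * -2 * -1 * -5 * 1 = -40

-40


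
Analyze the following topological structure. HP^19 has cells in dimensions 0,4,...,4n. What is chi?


HP^19 has one cell in each dimension 0, 4, ..., 4*19 (19+1 cells, all even-dim).
chi = 19 + 1 = 20

20


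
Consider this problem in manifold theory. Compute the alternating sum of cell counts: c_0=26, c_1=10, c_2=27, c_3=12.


chi = sum_k (-1)^k c_k.
= (-1)^0*26 + (-1)^1*10 + (-1)^2*27 + (-1)^3*12
= (26) + (-10) + (27) + (-12)
= 31

31


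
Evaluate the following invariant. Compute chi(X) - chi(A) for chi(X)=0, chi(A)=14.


Relative Euler characteristic: chi(X, A) = chi(X) - chi(A).
= 0 - (14) = -14

-14


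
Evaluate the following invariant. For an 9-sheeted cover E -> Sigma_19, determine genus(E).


For an n-sheeted cover: chi(E) = n * chi(B).
chi(Sigma_19) = 2 - 2*19 = -36.
chi(E) = 9 * (-36) = -324.
genus(E) = (2 - chi(E))/2 = (2 - (-324))/2 = 326/2 = 163

163


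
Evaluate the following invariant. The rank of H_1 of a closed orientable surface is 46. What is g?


For a closed orientable surface: b_1 = 2g.
46 = 2g
g = 46 / 2 = 23

23


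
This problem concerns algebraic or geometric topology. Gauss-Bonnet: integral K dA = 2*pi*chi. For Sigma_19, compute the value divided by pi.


Gauss-Bonnet: integral K dA = 2*pi*chi(M).
chi(Sigma_19) = 2 - 2*19 = -36.
(integral K dA)/pi = 2*chi = 2*(-36) = -72

-72


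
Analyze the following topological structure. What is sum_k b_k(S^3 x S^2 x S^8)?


Total Betti number is multiplicative under products.
Each S^d (d>=1) has total Betti number 2.
There are 3 sphere factors.
Total = 2^3 = 8

8


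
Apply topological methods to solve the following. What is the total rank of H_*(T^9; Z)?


b_k(T^9) = C(9,k), so the sum over k is sum_k C(9,k) = 2^9.
Total = 2^9 = 512

512


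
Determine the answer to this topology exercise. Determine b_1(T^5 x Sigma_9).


pi_1(A x B) = pi_1(A) x pi_1(B); rank of abelianization = b_1.
b_1(T^5) = 5, b_1(Sigma_9) = 2*9 = 18.
b_1(product) = 5 + 18 = 23

23


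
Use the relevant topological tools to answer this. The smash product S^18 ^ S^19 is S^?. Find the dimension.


S^m ^ S^n = S^{m+n}.
k = 18 + 19 = 37

37


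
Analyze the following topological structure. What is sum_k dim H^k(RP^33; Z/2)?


H^k(RP^33; Z/2) = Z/2 for each 0 <= k <= 33.
Total dimension = 33 + 1 = 34

34


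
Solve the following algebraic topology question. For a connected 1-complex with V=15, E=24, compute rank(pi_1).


For a connected graph: rank(pi_1) = b_1 = E - V + 1 = 1 - chi.
chi = V - E = 15 - 24 = -9.
rank = 1 - (-9) = 24 - 15 + 1 = 10

10


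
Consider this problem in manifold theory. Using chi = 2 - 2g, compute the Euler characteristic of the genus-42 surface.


For a closed orientable surface of genus g: chi = 2 - 2g.
Here g = 42.
chi = 2 - 2*42 = 2 - 84 = -82

-82


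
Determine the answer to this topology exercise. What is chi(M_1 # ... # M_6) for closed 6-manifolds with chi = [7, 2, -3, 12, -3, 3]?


For n-manifolds: chi(A#B) = chi(A) + chi(B) - chi(S^6).
chi(S^6) = 1 + (-1)^6 = 2.
chi(#) = (sum chi_i) - (6-1)*chi(S^6) = 18 - 5*2 = 8

8


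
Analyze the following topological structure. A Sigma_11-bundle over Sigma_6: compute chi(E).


For a fiber bundle F -> E -> B (with CW structure): chi(E) = chi(B) * chi(F).
chi(Sigma_6) = -10, chi(Sigma_11) = -20.
chi(E) = (-10) * (-20) = 200

200


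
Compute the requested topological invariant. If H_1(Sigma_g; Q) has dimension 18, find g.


For a closed orientable surface: b_1 = 2g.
18 = 2g
g = 18 / 2 = 9

9


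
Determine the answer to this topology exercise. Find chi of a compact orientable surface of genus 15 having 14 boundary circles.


For a compact orientable surface with genus g and b boundary components: chi = 2 - 2g - b.
chi = 2 - 2*15 - 14 = 2 - 30 - 14 = -42

-42


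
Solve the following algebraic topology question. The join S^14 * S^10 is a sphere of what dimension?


Join of spheres: S^m * S^n = S^{m+n+1}.
dim = 14 + 10 + 1 = 25

25


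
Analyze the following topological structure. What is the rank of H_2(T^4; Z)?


By the Kunneth formula, b_k(T^n) = C(n,k).
b_2(T^4) = C(4,2).
C(4,2) = 4!/(2!*2!) = 6

6


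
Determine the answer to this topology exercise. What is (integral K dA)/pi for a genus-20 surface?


Gauss-Bonnet: integral K dA = 2*pi*chi(M).
chi(Sigma_20) = 2 - 2*20 = -38.
(integral K dA)/pi = 2*chi = 2*(-38) = -76

-76


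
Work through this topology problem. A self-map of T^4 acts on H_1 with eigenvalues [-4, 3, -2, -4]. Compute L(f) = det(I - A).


For a torus self-map: L(f) = det(I - A) where A acts on H_1.
L(f) = (1--4) * (1-3) * (1--2) * (1--4) = 5 * -2 * 3 * 5 = -150

-150


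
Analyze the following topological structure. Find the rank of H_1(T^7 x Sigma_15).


pi_1(A x B) = pi_1(A) x pi_1(B); rank of abelianization = b_1.
b_1(T^7) = 7, b_1(Sigma_15) = 2*15 = 30.
b_1(product) = 7 + 30 = 37

37


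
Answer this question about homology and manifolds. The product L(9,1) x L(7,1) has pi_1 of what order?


pi_1(X x Y) = pi_1(X) x pi_1(Y).
pi_1(L(9,1)) = Z/9, pi_1(L(7,1)) = Z/7.
|Z/9 x Z/7| = 9 * 7 = 63

63


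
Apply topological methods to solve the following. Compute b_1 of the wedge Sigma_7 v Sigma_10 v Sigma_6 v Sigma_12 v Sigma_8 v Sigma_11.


For a wedge X v Y: reduced H_k(X v Y) = H_k(X) + H_k(Y).
Each Sigma_g contributes b_1 = 2g.
b_1 = 14 + 20 + 12 + 24 + 16 + 22 = 108

108


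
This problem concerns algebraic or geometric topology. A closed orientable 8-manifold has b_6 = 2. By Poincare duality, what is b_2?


Poincare duality for closed orientable n-manifolds: b_k = b_{n-k}.
Here n = 8, so b_2 = b_6 = 2

2


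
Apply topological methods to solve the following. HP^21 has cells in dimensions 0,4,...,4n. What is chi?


HP^21 has one cell in each dimension 0, 4, ..., 4*21 (21+1 cells, all even-dim).
chi = 21 + 1 = 22

22


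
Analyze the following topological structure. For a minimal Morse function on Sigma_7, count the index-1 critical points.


A perfect Morse function has m_k = b_k.
For Sigma_7: b_0=1, b_1=2g=14, b_2=1.
Saddles m_1 = 2g = 14

14


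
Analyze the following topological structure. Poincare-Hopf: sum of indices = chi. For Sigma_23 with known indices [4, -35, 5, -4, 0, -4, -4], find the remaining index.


Poincare-Hopf: sum of indices = chi(M).
chi(Sigma_23) = 2 - 2*23 = -44.
Sum of known indices = -38.
x = chi - (sum known) = -44 - (-38) = -6

-6


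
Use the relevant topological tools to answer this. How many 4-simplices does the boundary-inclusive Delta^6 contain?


Delta^6 has 6+1 vertices. A 4-face is a choice of 4+1 vertices.
f_4 = C(6+1, 4+1) = C(7,5) = 21

21


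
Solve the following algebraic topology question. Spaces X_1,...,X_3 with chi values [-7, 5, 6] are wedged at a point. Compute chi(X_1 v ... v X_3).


chi(A v B) = chi(A) + chi(B) - 1 (one point identified).
For 3 spaces: chi = (sum chi_i) - (3 - 1).
sum = 4; chi = 4 - 2 = 2

2


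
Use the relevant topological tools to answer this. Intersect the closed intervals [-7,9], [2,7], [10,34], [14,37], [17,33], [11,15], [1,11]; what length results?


Intersection = [max(a_i), min(b_i)] = [17, 7].
Since 17 > 7, the intersection is empty.
Length = 0

0


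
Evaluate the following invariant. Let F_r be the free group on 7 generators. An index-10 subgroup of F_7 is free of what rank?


Nielsen-Schreier: an index-n subgroup of F_r is free of rank 1 + n(r-1).
Equivalently: chi(cover) = n*chi(base); chi(vee_r S^1) = 1 - 7 = -6.
chi(E) = 10*(-6) = -60; rank = 1 - chi(E) = 1 - (-60) = 61.
rank = 1 + 10*(7-1) = 1 + 60 = 61

61


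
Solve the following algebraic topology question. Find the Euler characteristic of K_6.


K_6: V = 6, E = C(6,2) = 15.
chi = V - E = 6 - 15 = -9

-9


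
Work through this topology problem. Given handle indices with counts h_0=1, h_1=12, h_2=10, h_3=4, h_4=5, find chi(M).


Handles of index k contribute (-1)^k to chi (same as CW cells).
chi = (1) + (-12) + (10) + (-4) + (5) = 0

0


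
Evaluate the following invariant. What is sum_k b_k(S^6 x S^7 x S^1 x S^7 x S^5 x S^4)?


Total Betti number is multiplicative under products.
Each S^d (d>=1) has total Betti number 2.
There are 6 sphere factors.
Total = 2^6 = 64

64


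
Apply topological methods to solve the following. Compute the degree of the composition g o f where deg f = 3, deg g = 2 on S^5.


Degree is multiplicative under composition: deg(g o f) = deg(g) * deg(f).
= 2 * 3 = 6

6


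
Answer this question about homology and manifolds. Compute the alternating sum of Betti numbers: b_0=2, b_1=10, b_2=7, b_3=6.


chi = sum_k (-1)^k b_k.
= (2) + (-10) + (7) + (-6)
= -7

-7


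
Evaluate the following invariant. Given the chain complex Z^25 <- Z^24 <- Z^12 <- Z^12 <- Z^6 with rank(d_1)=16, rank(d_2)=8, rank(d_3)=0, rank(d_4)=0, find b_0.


rank H_k = rank(ker d_k) - rank(im d_{k+1}).
rank(ker d_0) = rank(C_0) - rank(d_0) = 25 - 0 = 25.
rank(im d_{0+1}) = 16.
rank H_0 = 25 - 16 = 9

9


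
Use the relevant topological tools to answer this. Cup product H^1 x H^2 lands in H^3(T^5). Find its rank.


Cup product: H^p x H^q -> H^{p+q}; here p+q = 1+2 = 3.
rank H^k(T^n) = C(n,k).
C(5,3) = 10

10


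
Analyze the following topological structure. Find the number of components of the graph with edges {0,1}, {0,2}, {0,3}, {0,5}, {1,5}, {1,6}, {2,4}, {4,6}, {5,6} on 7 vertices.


Run DFS/union-find over 7 vertices.
V = 7, E = 9.
Number of components = 1

1


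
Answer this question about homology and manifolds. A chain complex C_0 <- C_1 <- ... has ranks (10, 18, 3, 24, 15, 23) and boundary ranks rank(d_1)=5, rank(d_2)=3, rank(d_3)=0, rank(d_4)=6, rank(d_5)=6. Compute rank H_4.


rank H_k = rank(ker d_k) - rank(im d_{k+1}).
rank(ker d_4) = rank(C_4) - rank(d_4) = 15 - 6 = 9.
rank(im d_{4+1}) = 6.
rank H_4 = 9 - 6 = 3

3


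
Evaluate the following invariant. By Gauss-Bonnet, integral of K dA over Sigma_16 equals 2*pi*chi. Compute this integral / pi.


Gauss-Bonnet: integral K dA = 2*pi*chi(M).
chi(Sigma_16) = 2 - 2*16 = -30.
(integral K dA)/pi = 2*chi = 2*(-30) = -60

-60


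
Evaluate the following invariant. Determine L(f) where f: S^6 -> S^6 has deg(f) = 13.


On S^6: L(f) = tr(f_0*) + (-1)^6 tr(f_6*) = 1 + (-1)^6 * deg(f).
L(f) = 1 + (-1)^6 * 13 = 1 + 13 = 14

14


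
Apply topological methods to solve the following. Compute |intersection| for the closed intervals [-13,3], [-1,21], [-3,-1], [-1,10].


Intersection = [max(a_i), min(b_i)] = [-1, -1].
Length = -1 - -1 = 0

0


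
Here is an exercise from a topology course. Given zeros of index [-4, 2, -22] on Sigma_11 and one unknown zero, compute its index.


Poincare-Hopf: sum of indices = chi(M).
chi(Sigma_11) = 2 - 2*11 = -20.
Sum of known indices = -24.
x = chi - (sum known) = -20 - (-24) = 4

4


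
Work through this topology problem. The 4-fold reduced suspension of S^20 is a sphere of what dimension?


Each suspension raises dimension by 1: Sigma S^n = S^{n+1}.
Sigma^4 S^20 = S^{20+4} = S^24

24


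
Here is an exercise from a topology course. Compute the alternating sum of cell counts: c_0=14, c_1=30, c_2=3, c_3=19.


chi = sum_k (-1)^k c_k.
= (-1)^0*14 + (-1)^1*30 + (-1)^2*3 + (-1)^3*19
= (14) + (-30) + (3) + (-19)
= -32

-32


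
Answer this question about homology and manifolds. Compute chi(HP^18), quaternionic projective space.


HP^18 has one cell in each dimension 0, 4, ..., 4*18 (18+1 cells, all even-dim).
chi = 18 + 1 = 19

19


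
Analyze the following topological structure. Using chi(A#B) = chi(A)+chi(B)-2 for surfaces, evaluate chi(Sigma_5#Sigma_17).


chi(Sigma_5) = 2 - 2*5 = -8
chi(Sigma_17) = 2 - 2*17 = -32
For surfaces: chi(A#B) = chi(A) + chi(B) - 2.
chi = -8 + -32 - 2 = -42

-42
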